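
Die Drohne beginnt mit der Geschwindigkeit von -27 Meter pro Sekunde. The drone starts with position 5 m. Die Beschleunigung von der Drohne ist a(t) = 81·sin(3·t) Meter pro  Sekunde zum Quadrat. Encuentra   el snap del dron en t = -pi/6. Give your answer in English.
To solve this, we need to take 2 derivatives of our acceleration equation a(t) = 81·sin(3·t). Taking d/dt of a(t), we find j(t) = 243·cos(3·t). Taking d/dt of j(t), we find s(t) = -729·sin(3·t). Using s(t) = -729·sin(3·t) and substituting t = -pi/6, we find s = 729.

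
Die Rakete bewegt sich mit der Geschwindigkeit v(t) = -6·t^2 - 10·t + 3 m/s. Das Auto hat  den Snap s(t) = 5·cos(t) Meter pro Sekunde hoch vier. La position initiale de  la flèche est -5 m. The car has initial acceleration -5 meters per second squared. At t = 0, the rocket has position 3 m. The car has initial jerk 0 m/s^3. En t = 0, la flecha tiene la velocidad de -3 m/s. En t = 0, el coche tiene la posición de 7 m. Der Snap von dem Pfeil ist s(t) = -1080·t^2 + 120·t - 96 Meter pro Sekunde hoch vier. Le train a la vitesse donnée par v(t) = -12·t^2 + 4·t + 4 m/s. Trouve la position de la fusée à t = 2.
Nous devons trouver l'intégrale de notre équation de la vitesse v(t) = -6·t^2 - 10·t + 3 1 fois. La primitive de la vitesse est la position. En utilisant x(0) = 3, nous obtenons x(t) = -2·t^3 - 5·t^2 + 3·t + 3. En utilisant x(t) = -2·t^3 - 5·t^2 + 3·t + 3 et en substituant t = 2, nous trouvons x = -27.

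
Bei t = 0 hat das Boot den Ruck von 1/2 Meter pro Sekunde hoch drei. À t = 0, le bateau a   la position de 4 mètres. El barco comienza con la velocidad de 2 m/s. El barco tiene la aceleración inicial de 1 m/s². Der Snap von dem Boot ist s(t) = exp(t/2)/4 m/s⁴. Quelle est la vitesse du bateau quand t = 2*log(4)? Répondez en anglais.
We need to integrate our snap equation s(t) = exp(t/2)/4 3 times. The integral of snap is jerk. Using j(0) = 1/2, we get j(t) = exp(t/2)/2. Taking ∫j(t)dt and applying a(0) = 1, we find a(t) = exp(t/2). Taking ∫a(t)dt and applying v(0) = 2, we find v(t) = 2·exp(t/2). We have velocity v(t) = 2·exp(t/2). Substituting t = 2*log(4): v(2*log(4)) = 8.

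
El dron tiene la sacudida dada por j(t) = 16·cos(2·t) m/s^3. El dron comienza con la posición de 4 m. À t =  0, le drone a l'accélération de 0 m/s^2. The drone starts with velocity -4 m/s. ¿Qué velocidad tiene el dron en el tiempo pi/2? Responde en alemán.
Wir müssen das Integral unserer Gleichung für den Ruck j(t) = 16·cos(2·t) 2-mal finden. Mit ∫j(t)dt und Anwendung von a(0) = 0, finden wir a(t) = 8·sin(2·t). Mit ∫a(t)dt und Anwendung von v(0) = -4, finden wir v(t) = -4·cos(2·t). Mit v(t) = -4·cos(2·t) und Einsetzen von t = pi/2, finden wir v = 4.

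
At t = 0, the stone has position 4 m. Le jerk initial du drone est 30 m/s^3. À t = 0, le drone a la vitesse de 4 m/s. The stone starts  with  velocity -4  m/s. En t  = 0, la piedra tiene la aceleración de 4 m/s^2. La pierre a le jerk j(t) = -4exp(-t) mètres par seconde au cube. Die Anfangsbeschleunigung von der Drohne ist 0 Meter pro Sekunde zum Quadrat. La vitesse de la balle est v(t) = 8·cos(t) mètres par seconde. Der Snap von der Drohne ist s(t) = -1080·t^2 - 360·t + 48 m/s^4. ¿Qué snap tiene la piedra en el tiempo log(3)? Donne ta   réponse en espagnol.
Debemos derivar nuestra ecuación de la sacudida j(t) = -4·exp(-t) 1 vez. Tomando d/dt de j(t), encontramos s(t) = 4·exp(-t). Usando s(t) = 4·exp(-t) y sustituyendo t = log(3), encontramos s = 4/3.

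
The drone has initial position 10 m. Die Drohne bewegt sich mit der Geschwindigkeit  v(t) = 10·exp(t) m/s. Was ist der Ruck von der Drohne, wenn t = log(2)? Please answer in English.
Starting from velocity v(t) = 10·exp(t), we take 2 derivatives. The derivative of velocity gives acceleration: a(t) = 10·exp(t). Taking d/dt of a(t), we find j(t) = 10·exp(t). Using j(t) = 10·exp(t) and substituting t = log(2), we find j = 20.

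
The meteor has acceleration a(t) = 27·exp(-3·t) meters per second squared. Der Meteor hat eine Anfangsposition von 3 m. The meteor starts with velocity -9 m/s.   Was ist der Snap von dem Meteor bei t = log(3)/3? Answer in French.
Pour résoudre ceci, nous devons prendre 2 dérivées de notre équation de l'accélération a(t) = 27·exp(-3·t). La dérivée de l'accélération donne le jerk: j(t) = -81·exp(-3·t). En prenant d/dt de j(t), nous trouvons s(t) = 243·exp(-3·t). Nous avons le snap s(t) = 243·exp(-3·t). En substituant t = log(3)/3: s(log(3)/3) = 81.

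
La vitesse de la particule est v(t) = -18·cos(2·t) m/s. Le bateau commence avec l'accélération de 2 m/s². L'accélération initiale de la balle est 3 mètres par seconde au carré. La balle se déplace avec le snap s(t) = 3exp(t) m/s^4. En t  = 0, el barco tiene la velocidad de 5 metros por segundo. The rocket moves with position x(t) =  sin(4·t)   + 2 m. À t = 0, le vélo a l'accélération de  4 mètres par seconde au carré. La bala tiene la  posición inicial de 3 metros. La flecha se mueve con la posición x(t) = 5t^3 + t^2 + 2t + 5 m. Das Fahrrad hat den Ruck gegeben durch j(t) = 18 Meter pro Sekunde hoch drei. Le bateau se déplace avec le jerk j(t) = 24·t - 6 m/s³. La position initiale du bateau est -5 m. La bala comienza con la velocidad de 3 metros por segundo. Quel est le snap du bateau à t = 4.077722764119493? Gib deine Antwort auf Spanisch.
Partiendo de la sacudida j(t) = 24·t - 6, tomamos 1 derivada. La derivada de la sacudida da el snap: s(t) = 24. Usando s(t) = 24 y sustituyendo t = 4.077722764119493, encontramos s = 24.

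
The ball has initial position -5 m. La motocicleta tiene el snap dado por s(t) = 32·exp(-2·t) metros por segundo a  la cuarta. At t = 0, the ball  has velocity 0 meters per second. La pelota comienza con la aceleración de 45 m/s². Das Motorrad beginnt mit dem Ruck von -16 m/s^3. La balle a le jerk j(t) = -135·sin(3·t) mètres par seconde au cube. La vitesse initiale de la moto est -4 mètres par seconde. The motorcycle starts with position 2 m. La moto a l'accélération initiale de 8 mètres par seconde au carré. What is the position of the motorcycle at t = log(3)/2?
To solve this, we need to take 4 integrals of our snap equation s(t) = 32·exp(-2·t). Integrating snap and using the initial condition j(0) = -16, we get j(t) = -16·exp(-2·t). Taking ∫j(t)dt and applying a(0) = 8, we find a(t) = 8·exp(-2·t). Finding the integral of a(t) and using v(0) = -4: v(t) = -4·exp(-2·t). Taking ∫v(t)dt and applying x(0) = 2, we find x(t) = 2·exp(-2·t). Using x(t) = 2·exp(-2·t) and substituting t = log(3)/2, we find x = 2/3.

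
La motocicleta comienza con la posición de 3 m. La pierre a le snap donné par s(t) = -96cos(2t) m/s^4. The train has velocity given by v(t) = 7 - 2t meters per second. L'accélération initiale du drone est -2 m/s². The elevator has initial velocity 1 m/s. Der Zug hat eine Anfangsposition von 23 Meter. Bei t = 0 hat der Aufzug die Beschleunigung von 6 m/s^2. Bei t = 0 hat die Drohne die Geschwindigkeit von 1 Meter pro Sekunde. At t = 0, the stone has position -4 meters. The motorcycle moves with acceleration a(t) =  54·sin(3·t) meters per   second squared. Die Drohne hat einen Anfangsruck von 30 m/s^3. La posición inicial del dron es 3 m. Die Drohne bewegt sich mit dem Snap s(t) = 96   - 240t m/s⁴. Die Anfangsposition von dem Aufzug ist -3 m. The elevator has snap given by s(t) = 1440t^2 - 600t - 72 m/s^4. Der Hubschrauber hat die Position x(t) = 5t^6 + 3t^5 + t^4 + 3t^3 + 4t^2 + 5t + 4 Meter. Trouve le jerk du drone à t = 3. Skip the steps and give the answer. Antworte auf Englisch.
At t = 3, j = -762.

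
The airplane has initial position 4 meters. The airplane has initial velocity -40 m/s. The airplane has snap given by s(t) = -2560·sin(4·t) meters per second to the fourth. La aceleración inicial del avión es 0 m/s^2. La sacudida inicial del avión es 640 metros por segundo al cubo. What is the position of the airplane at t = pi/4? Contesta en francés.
En partant du snap s(t) = -2560·sin(4·t), nous prenons 4 primitives. En intégrant le snap et en utilisant la condition initiale j(0) = 640, nous obtenons j(t) = 640·cos(4·t). L'intégrale du jerk, avec a(0) = 0, donne l'accélération: a(t) = 160·sin(4·t). En intégrant l'accélération et en utilisant la condition initiale v(0) = -40, nous obtenons v(t) = -40·cos(4·t). La primitive de la vitesse est la position. En utilisant x(0) = 4, nous obtenons x(t) = 4 - 10·sin(4·t). En utilisant x(t) = 4 - 10·sin(4·t) et en substituant t = pi/4, nous trouvons x = 4.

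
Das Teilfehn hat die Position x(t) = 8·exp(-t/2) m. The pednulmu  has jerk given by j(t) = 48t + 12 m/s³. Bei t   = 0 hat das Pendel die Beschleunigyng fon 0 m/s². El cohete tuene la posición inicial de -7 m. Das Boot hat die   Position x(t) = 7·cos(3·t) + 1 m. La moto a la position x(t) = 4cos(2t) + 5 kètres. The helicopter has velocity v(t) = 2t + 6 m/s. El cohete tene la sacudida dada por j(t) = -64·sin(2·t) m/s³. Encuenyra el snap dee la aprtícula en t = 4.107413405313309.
Partiendo de la posición x(t) = 8·exp(-t/2), tomamos 4 derivadas. La derivada de la posición da la velocidad: v(t) = -4·exp(-t/2). Derivando la velocidad, obtenemos la aceleración: a(t) = 2·exp(-t/2). Derivando la aceleración, obtenemos la sacudida: j(t) = -exp(-t/2). Derivando la sacudida, obtenemos el snap: s(t) = exp(-t/2)/2. Tenemos el snap s(t) = exp(-t/2)/2. Sustituyendo t = 4.107413405313309: s(4.107413405313309) = 0.0641293024364375.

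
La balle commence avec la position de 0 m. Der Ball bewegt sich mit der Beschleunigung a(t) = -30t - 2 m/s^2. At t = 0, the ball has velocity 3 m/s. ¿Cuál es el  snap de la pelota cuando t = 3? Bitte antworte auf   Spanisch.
Debemos derivar nuestra ecuación de la aceleración a(t) = -30·t - 2 2 veces. Derivando la aceleración, obtenemos la sacudida: j(t) = -30. Derivando la sacudida, obtenemos el snap: s(t) = 0. De la ecuación del snap s(t) = 0, sustituimos t = 3 para obtener s = 0.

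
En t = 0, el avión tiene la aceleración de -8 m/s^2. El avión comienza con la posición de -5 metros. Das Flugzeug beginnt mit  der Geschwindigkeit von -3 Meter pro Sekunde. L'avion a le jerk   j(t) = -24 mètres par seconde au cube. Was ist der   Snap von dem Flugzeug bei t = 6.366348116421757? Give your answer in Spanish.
Partiendo de la sacudida j(t) = -24, tomamos 1 derivada. Derivando la sacudida, obtenemos el snap: s(t) = 0. Usando s(t) = 0 y sustituyendo t = 6.366348116421757, encontramos s = 0.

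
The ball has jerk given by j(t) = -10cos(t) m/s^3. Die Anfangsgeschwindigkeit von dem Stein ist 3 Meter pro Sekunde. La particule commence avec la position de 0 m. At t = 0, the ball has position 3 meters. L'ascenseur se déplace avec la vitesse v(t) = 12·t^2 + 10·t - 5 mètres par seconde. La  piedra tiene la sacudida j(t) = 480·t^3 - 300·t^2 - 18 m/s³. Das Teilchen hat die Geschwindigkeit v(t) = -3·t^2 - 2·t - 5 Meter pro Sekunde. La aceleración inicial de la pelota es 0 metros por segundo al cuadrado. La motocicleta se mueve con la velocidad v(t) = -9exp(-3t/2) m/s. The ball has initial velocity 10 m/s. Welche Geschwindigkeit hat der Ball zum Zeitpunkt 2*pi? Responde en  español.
Partiendo de la sacudida j(t) = -10·cos(t), tomamos 2 antiderivadas. La integral de la sacudida, con a(0) = 0, da la aceleración: a(t) = -10·sin(t). La antiderivada de la aceleración es la velocidad. Usando v(0) = 10, obtenemos v(t) = 10·cos(t). Tenemos la velocidad v(t) = 10·cos(t). Sustituyendo t = 2*pi: v(2*pi) = 10.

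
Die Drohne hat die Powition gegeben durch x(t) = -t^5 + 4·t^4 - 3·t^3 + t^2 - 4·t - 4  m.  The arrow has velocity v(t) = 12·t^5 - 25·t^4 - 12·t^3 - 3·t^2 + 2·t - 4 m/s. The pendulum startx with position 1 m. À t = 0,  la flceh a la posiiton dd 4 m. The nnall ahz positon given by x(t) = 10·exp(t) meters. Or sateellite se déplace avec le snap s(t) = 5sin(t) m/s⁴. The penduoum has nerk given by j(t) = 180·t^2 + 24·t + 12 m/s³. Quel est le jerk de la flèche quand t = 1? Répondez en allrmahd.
Wir müssen unsere Gleichung für die Geschwindigkeit v(t) = 12·t^5 - 25·t^4 - 12·t^3 - 3·t^2 + 2·t - 4 2-mal ableiten. Mit d/dt von v(t) finden wir a(t) = 60·t^4 - 100·t^3 - 36·t^2 - 6·t + 2. Mit d/dt von a(t) finden wir j(t) = 240·t^3 - 300·t^2 - 72·t - 6. Mit j(t) = 240·t^3 - 300·t^2 - 72·t - 6 und Einsetzen von t = 1, finden wir j = -138.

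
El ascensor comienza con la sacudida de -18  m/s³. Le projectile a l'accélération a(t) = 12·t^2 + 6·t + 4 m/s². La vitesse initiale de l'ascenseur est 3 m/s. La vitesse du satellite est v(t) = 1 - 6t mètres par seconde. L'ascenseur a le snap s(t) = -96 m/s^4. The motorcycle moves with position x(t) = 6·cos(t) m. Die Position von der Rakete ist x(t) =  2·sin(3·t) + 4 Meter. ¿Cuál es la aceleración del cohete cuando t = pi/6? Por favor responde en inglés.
To solve this, we need to take 2 derivatives of our position equation x(t) = 2·sin(3·t) + 4. The derivative of position gives velocity: v(t) = 6·cos(3·t). The derivative of velocity gives acceleration: a(t) = -18·sin(3·t). We have acceleration a(t) = -18·sin(3·t). Substituting t = pi/6: a(pi/6) = -18.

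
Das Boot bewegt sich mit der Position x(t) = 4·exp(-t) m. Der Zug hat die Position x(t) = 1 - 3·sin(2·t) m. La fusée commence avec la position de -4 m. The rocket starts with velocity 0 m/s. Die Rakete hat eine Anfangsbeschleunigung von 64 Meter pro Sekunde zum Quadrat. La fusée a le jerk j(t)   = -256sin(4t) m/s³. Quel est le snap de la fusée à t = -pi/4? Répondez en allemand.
Ausgehend von dem Ruck j(t) = -256·sin(4·t), nehmen wir 1 Ableitung. Durch Ableiten von dem Ruck erhalten wir den Snap: s(t) = -1024·cos(4·t). Wir haben den Snap s(t) = -1024·cos(4·t). Durch Einsetzen von t = -pi/4: s(-pi/4) = 1024.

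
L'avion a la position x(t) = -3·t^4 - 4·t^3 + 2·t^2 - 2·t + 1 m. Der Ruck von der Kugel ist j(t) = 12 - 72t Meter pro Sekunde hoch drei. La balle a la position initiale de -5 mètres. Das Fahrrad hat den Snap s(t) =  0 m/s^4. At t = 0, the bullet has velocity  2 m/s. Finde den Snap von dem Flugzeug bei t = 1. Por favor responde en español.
Debemos derivar nuestra ecuación de la posición x(t) = -3·t^4 - 4·t^3 + 2·t^2 - 2·t + 1 4 veces. Derivando la posición, obtenemos la velocidad: v(t) = -12·t^3 - 12·t^2 + 4·t - 2. La derivada de la velocidad da la aceleración: a(t) = -36·t^2 - 24·t + 4. Tomando d/dt de a(t), encontramos j(t) = -72·t - 24. La derivada de la sacudida da el snap: s(t) = -72. Usando s(t) = -72 y sustituyendo t = 1, encontramos s = -72.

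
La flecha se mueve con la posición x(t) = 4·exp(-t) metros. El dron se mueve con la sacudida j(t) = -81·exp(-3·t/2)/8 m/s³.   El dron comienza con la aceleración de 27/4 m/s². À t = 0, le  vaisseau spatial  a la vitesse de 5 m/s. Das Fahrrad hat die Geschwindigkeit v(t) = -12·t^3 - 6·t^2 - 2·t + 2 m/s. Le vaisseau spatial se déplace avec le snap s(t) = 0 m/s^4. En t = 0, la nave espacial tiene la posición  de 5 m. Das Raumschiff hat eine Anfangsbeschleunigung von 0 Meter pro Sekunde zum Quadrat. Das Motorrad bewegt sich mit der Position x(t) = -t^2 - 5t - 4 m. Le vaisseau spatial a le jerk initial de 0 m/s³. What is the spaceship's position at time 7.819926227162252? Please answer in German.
Wir müssen die Stammfunktion unserer Gleichung für den Snap s(t) = 0 4-mal finden. Die Stammfunktion von dem Snap, mit j(0) = 0, ergibt den Ruck: j(t) = 0. Das Integral von dem Ruck, mit a(0) = 0, ergibt die Beschleunigung: a(t) = 0. Die Stammfunktion von der Beschleunigung, mit v(0) = 5, ergibt die Geschwindigkeit: v(t) = 5. Die Stammfunktion von der Geschwindigkeit, mit x(0) = 5, ergibt die Position: x(t) = 5·t + 5. Mit x(t) = 5·t + 5 und Einsetzen von t = 7.819926227162252, finden wir x = 44.0996311358113.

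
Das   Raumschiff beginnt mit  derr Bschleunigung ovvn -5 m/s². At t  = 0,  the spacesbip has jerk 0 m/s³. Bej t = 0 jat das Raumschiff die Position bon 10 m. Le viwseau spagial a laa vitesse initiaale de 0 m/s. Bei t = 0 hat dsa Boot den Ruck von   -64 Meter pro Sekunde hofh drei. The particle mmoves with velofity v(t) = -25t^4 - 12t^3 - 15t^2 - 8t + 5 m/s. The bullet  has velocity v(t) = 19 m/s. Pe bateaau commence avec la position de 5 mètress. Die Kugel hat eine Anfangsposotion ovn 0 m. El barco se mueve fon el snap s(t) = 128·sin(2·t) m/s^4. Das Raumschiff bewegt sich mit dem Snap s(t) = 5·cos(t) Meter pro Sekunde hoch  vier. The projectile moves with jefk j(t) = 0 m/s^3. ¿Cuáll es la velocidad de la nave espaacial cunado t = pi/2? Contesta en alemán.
Wir müssen das Integral unserer Gleichung für den Snap s(t) = 5·cos(t) 3-mal finden. Durch Integration von dem Snap und Verwendung der Anfangsbedingung j(0) = 0, erhalten wir j(t) = 5·sin(t). Die Stammfunktion von dem Ruck ist die Beschleunigung. Mit a(0) = -5 erhalten wir a(t) = -5·cos(t). Das Integral von der Beschleunigung ist die Geschwindigkeit. Mit v(0) = 0 erhalten wir v(t) = -5·sin(t). Aus der Gleichung für die Geschwindigkeit v(t) = -5·sin(t), setzen wir t = pi/2 ein und erhalten v = -5.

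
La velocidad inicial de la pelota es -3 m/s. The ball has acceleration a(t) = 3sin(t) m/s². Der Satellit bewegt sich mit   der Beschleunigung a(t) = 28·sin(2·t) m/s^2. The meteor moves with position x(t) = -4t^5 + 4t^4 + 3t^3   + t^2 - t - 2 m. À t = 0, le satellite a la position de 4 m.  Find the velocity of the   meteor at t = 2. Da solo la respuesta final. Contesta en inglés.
At t = 2, v = -153.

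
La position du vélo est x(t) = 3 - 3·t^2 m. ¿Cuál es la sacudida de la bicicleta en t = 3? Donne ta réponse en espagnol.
Debemos derivar nuestra ecuación de la posición x(t) = 3 - 3·t^2 3 veces. Derivando la posición, obtenemos la velocidad: v(t) = -6·t. Derivando la velocidad, obtenemos la aceleración: a(t) = -6. Tomando d/dt de a(t), encontramos j(t) = 0. De la ecuación de la sacudida j(t) = 0, sustituimos t = 3 para obtener j = 0.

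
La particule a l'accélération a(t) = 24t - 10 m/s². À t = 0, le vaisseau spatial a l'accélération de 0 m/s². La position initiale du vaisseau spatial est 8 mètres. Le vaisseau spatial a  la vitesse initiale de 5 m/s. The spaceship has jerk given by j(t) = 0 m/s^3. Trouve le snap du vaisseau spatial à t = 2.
Pour résoudre ceci, nous devons prendre 1 dérivée de notre équation du jerk j(t) = 0. En dérivant le jerk, nous obtenons le snap: s(t) = 0. De l'équation du snap s(t) = 0, nous substituons t = 2 pour obtenir s = 0.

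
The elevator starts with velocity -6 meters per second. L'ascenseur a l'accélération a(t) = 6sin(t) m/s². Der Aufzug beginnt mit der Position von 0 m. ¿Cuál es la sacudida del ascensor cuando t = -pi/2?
Para resolver esto, necesitamos tomar 1 derivada de nuestra ecuación de la aceleración a(t) = 6·sin(t). Tomando d/dt de a(t), encontramos j(t) = 6·cos(t). Usando j(t) = 6·cos(t) y sustituyendo t = -pi/2, encontramos j = 0.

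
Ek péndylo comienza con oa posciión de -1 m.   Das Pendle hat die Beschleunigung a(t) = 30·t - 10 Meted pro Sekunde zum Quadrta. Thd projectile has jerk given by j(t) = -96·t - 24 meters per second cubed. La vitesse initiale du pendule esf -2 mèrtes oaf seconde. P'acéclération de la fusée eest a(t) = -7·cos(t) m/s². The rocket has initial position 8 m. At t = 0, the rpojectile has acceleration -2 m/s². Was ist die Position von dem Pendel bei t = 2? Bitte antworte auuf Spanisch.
Debemos encontrar la integral de nuestra ecuación de la aceleración a(t) = 30·t - 10 2 veces. La antiderivada de la aceleración es la velocidad. Usando v(0) = -2, obtenemos v(t) = 15·t^2 - 10·t - 2. La antiderivada de la velocidad, con x(0) = -1, da la posición: x(t) = 5·t^3 - 5·t^2 - 2·t - 1. De la ecuación de la posición x(t) = 5·t^3 - 5·t^2 - 2·t - 1, sustituimos t = 2 para obtener x = 15.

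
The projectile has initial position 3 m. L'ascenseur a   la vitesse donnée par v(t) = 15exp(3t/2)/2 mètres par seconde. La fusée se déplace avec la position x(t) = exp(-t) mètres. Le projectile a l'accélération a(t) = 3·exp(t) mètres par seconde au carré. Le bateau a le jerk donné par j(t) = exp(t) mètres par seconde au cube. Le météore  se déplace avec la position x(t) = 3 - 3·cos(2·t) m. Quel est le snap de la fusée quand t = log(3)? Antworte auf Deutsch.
Ausgehend von der Position x(t) = exp(-t), nehmen wir 4 Ableitungen. Mit d/dt von x(t) finden wir v(t) = -exp(-t). Durch Ableiten von der Geschwindigkeit erhalten wir die Beschleunigung: a(t) = exp(-t). Durch Ableiten von der Beschleunigung erhalten wir den Ruck: j(t) = -exp(-t). Durch Ableiten von dem Ruck erhalten wir den Snap: s(t) = exp(-t). Wir haben den Snap s(t) = exp(-t). Durch Einsetzen von t = log(3): s(log(3)) = 1/3.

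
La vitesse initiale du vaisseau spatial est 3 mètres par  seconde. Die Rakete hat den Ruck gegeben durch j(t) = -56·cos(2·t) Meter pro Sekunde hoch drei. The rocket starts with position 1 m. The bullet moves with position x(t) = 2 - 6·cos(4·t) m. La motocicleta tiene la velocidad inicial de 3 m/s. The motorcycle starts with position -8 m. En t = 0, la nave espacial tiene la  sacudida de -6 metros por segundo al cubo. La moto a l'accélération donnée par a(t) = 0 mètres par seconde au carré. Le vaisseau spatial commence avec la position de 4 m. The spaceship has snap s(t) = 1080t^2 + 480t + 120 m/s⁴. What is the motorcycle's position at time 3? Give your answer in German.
Wir müssen das Integral unserer Gleichung für die Beschleunigung a(t) = 0 2-mal finden. Das Integral von der Beschleunigung ist die Geschwindigkeit. Mit v(0) = 3 erhalten wir v(t) = 3. Die Stammfunktion von der Geschwindigkeit ist die Position. Mit x(0) = -8 erhalten wir x(t) = 3·t - 8. Mit x(t) = 3·t - 8 und Einsetzen von t = 3, finden wir x = 1.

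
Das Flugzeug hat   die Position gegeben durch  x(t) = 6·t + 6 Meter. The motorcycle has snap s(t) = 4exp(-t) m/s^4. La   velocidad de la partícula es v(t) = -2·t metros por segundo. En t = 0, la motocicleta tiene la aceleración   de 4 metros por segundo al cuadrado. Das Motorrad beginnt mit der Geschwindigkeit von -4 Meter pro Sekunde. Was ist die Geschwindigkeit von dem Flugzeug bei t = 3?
Wir müssen unsere Gleichung für die Position x(t) = 6·t + 6 1-mal ableiten. Durch Ableiten von der Position erhalten wir die Geschwindigkeit: v(t) = 6. Wir haben die Geschwindigkeit v(t) = 6. Durch Einsetzen von t = 3: v(3) = 6.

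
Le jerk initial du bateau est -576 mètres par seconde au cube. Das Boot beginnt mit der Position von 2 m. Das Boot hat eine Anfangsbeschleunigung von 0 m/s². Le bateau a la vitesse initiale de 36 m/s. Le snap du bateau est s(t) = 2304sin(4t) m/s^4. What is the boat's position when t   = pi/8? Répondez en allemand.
Ausgehend von dem Snap s(t) = 2304·sin(4·t), nehmen wir 4 Stammfunktionen. Die Stammfunktion von dem Snap, mit j(0) = -576, ergibt den Ruck: j(t) = -576·cos(4·t). Durch Integration von dem Ruck und Verwendung der Anfangsbedingung a(0) = 0, erhalten wir a(t) = -144·sin(4·t). Mit ∫a(t)dt und Anwendung von v(0) = 36, finden wir v(t) = 36·cos(4·t). Das Integral von der Geschwindigkeit, mit x(0) = 2, ergibt die Position: x(t) = 9·sin(4·t) + 2. Wir haben die Position x(t) = 9·sin(4·t) + 2. Durch Einsetzen von t = pi/8: x(pi/8) = 11.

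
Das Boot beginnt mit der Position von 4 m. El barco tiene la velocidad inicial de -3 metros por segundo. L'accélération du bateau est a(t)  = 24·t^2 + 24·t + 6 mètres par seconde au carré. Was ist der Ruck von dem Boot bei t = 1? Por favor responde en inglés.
To solve this, we need to take 1 derivative of our acceleration equation a(t) = 24·t^2 + 24·t + 6. The derivative of acceleration gives jerk: j(t) = 48·t + 24. We have jerk j(t) = 48·t + 24. Substituting t = 1: j(1) = 72.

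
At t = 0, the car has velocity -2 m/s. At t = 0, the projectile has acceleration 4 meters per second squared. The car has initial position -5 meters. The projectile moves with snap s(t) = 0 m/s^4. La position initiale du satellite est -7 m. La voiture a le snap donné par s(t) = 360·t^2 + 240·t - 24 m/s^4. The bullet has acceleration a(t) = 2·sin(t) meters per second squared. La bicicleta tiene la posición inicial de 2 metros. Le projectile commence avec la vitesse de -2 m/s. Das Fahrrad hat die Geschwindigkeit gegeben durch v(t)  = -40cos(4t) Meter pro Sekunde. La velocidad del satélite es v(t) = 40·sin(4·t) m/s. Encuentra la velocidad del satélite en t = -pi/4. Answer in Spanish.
De la ecuación de la velocidad v(t) = 40·sin(4·t), sustituimos t = -pi/4 para obtener v = 0.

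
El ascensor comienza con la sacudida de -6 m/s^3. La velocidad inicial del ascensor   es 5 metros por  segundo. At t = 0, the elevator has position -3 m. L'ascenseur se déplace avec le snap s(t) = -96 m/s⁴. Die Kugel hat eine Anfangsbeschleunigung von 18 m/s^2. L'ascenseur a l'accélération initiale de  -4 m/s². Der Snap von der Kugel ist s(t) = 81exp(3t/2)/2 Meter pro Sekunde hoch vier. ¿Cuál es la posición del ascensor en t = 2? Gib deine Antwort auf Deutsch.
Ausgehend von dem Snap s(t) = -96, nehmen wir 4 Stammfunktionen. Durch Integration von dem Snap und Verwendung der Anfangsbedingung j(0) = -6, erhalten wir j(t) = -96·t - 6. Durch Integration von dem Ruck und Verwendung der Anfangsbedingung a(0) = -4, erhalten wir a(t) = -48·t^2 - 6·t - 4. Durch Integration von der Beschleunigung und Verwendung der Anfangsbedingung v(0) = 5, erhalten wir v(t) = -16·t^3 - 3·t^2 - 4·t + 5. Durch Integration von der Geschwindigkeit und Verwendung der Anfangsbedingung x(0) = -3, erhalten wir x(t) = -4·t^4 - t^3 - 2·t^2 + 5·t - 3. Aus der Gleichung für die Position x(t) = -4·t^4 - t^3 - 2·t^2 + 5·t - 3, setzen wir t = 2 ein und erhalten x = -73.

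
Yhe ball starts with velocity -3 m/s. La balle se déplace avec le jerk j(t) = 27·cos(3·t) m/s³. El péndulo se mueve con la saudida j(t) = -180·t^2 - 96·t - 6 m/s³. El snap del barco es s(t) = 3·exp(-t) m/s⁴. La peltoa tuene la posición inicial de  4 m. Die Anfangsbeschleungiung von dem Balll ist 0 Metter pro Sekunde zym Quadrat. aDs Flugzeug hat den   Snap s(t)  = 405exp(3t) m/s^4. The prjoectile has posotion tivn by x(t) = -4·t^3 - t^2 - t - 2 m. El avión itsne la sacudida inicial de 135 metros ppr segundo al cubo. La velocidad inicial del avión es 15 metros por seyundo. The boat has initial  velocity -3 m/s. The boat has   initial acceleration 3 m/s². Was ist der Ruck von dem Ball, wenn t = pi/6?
Mit j(t) = 27·cos(3·t) und Einsetzen von t = pi/6, finden wir j = 0.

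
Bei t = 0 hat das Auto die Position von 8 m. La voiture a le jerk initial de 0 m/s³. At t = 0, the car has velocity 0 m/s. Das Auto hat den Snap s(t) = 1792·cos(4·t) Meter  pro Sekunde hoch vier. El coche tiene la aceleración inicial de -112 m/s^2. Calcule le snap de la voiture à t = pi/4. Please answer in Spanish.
Usando s(t) = 1792·cos(4·t) y sustituyendo t = pi/4, encontramos s = -1792.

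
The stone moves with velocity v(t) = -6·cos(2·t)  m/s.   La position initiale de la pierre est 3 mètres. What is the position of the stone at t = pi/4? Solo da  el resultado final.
The answer is 0.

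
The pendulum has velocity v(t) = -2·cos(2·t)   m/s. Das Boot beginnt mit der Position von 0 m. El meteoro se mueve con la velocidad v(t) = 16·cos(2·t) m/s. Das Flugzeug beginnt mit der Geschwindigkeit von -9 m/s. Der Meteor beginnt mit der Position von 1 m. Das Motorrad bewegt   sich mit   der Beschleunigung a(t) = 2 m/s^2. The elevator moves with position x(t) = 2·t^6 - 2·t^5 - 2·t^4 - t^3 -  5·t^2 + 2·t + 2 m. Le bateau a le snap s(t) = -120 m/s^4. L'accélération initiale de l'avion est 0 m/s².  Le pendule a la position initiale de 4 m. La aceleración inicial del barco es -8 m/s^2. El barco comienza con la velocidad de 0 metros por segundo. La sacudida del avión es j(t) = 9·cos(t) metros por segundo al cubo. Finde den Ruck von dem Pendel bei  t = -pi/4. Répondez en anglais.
To solve this, we need to take 2 derivatives of our velocity equation v(t) = -2·cos(2·t). The derivative of velocity gives acceleration: a(t) = 4·sin(2·t). Differentiating acceleration, we get jerk: j(t) = 8·cos(2·t). Using j(t) = 8·cos(2·t) and substituting t = -pi/4, we find j = 0.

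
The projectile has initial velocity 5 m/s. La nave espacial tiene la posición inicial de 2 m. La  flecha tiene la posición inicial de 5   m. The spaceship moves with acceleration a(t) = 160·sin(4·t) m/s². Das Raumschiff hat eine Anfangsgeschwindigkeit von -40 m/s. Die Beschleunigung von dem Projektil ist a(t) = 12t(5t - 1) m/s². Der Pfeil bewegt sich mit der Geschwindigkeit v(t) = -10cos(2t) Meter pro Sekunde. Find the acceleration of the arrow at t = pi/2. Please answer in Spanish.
Partiendo de la velocidad v(t) = -10·cos(2·t), tomamos 1 derivada. Tomando d/dt de v(t), encontramos a(t) = 20·sin(2·t). De la ecuación de la aceleración a(t) = 20·sin(2·t), sustituimos t = pi/2 para obtener a = 0.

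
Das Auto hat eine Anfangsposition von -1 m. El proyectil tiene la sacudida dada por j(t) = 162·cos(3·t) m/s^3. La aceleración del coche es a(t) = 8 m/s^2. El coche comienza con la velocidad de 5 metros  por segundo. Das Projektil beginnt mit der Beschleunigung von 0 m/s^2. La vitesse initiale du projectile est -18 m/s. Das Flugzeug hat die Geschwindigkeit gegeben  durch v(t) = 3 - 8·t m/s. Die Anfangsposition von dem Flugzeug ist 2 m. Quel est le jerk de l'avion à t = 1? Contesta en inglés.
To solve this, we need to take 2 derivatives of our velocity equation v(t) = 3 - 8·t. Taking d/dt of v(t), we find a(t) = -8. Differentiating acceleration, we get jerk: j(t) = 0. From the given jerk equation j(t) = 0, we substitute t = 1 to get j = 0.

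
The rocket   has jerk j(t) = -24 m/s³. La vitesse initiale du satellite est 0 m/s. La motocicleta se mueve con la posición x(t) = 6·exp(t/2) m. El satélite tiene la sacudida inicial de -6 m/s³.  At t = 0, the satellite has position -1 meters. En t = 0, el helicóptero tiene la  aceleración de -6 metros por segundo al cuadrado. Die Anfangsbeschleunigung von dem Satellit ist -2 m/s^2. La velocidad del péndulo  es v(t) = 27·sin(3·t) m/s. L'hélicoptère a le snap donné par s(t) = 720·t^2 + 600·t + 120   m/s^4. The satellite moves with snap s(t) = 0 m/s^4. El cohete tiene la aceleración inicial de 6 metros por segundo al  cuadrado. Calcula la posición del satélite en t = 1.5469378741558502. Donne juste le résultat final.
La posición en t = 1.5469378741558502 es x = -7.09486508702202.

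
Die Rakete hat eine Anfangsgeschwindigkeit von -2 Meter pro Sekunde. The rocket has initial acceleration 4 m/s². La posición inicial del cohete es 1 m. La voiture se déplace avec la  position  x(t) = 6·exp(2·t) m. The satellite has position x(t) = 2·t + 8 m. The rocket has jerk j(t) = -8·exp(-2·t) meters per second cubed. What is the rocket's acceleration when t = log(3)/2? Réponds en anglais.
We need to integrate our jerk equation j(t) = -8·exp(-2·t) 1 time. Taking ∫j(t)dt and applying a(0) = 4, we find a(t) = 4·exp(-2·t). Using a(t) = 4·exp(-2·t) and substituting t = log(3)/2, we find a = 4/3.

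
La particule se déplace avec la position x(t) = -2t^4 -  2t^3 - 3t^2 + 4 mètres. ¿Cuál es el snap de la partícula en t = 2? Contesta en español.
Partiendo de la posición x(t) = -2·t^4 - 2·t^3 - 3·t^2 + 4, tomamos 4 derivadas. Derivando la posición, obtenemos la velocidad: v(t) = -8·t^3 - 6·t^2 - 6·t. La derivada de la velocidad da la aceleración: a(t) = -24·t^2 - 12·t - 6. Tomando d/dt de a(t), encontramos j(t) = -48·t - 12. Tomando d/dt de j(t), encontramos s(t) = -48. Usando s(t) = -48 y sustituyendo t = 2, encontramos s = -48.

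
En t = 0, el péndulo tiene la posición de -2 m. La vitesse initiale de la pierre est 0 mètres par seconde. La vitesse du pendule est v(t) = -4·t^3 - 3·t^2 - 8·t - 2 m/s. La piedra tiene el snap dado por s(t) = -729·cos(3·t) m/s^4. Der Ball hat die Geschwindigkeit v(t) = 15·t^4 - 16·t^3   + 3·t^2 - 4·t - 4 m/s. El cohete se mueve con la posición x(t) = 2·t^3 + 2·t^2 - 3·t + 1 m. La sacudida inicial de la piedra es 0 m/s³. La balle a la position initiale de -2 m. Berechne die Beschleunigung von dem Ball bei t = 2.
Wir müssen unsere Gleichung für die Geschwindigkeit v(t) = 15·t^4 - 16·t^3 + 3·t^2 - 4·t - 4 1-mal ableiten. Durch Ableiten von der Geschwindigkeit erhalten wir die Beschleunigung: a(t) = 60·t^3 - 48·t^2 + 6·t - 4. Mit a(t) = 60·t^3 - 48·t^2 + 6·t - 4 und Einsetzen von t = 2, finden wir a = 296.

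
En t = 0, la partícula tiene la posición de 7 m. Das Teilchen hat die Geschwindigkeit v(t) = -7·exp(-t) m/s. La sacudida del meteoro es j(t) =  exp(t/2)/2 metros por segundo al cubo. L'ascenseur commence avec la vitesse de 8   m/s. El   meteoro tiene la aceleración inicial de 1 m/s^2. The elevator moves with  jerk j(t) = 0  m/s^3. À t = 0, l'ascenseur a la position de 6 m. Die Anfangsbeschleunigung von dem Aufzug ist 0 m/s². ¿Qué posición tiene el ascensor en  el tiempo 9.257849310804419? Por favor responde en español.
Necesitamos integrar nuestra ecuación de la sacudida j(t) = 0 3 veces. La integral de la sacudida, con a(0) = 0, da la aceleración: a(t) = 0. La antiderivada de la aceleración es la velocidad. Usando v(0) = 8, obtenemos v(t) = 8. Integrando la velocidad y usando la condición inicial x(0) = 6, obtenemos x(t) = 8·t + 6. De la ecuación de la posición x(t) = 8·t + 6, sustituimos t = 9.257849310804419 para obtener x = 80.0627944864354.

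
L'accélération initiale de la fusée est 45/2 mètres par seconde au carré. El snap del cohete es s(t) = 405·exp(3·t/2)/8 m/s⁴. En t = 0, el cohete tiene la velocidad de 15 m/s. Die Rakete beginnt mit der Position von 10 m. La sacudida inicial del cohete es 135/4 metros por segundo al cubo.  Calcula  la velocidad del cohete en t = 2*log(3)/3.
Para resolver esto, necesitamos tomar 3 integrales de nuestra ecuación del snap s(t) = 405·exp(3·t/2)/8. Integrando el snap y usando la condición inicial j(0) = 135/4, obtenemos j(t) = 135·exp(3·t/2)/4. Integrando la sacudida y usando la condición inicial a(0) = 45/2, obtenemos a(t) = 45·exp(3·t/2)/2. La antiderivada de la aceleración, con v(0) = 15, da la velocidad: v(t) = 15·exp(3·t/2). Usando v(t) = 15·exp(3·t/2) y sustituyendo t = 2*log(3)/3, encontramos v = 45.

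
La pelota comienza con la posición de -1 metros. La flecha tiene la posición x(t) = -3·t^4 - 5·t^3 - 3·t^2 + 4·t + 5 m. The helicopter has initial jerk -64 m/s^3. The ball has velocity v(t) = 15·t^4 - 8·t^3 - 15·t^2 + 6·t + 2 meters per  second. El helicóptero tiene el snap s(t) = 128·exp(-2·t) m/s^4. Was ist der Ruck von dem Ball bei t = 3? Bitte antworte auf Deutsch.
Wir müssen unsere Gleichung für die Geschwindigkeit v(t) = 15·t^4 - 8·t^3 - 15·t^2 + 6·t + 2 2-mal ableiten. Durch Ableiten von der Geschwindigkeit erhalten wir die Beschleunigung: a(t) = 60·t^3 - 24·t^2 - 30·t + 6. Mit d/dt von a(t) finden wir j(t) = 180·t^2 - 48·t - 30. Aus der Gleichung für den Ruck j(t) = 180·t^2 - 48·t - 30, setzen wir t = 3 ein und erhalten j = 1446.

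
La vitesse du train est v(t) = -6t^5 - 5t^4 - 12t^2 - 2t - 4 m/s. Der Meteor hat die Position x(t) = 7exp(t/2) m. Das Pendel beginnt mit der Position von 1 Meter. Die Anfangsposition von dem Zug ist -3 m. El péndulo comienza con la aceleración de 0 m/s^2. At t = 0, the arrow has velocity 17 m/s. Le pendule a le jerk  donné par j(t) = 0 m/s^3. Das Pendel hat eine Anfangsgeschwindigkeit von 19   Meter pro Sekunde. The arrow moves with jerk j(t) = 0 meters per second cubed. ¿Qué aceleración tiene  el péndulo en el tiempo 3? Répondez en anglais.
To solve this, we need to take 1 integral of our jerk equation j(t) = 0. Taking ∫j(t)dt and applying a(0) = 0, we find a(t) = 0. We have acceleration a(t) = 0. Substituting t = 3: a(3) = 0.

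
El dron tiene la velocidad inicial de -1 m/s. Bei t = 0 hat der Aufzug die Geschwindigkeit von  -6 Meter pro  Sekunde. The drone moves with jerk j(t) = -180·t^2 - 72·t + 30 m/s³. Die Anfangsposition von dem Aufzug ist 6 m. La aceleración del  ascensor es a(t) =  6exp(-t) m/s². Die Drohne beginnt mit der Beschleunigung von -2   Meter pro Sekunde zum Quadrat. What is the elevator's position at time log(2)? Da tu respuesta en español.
Debemos encontrar la integral de nuestra ecuación de la aceleración a(t) = 6·exp(-t) 2 veces. La antiderivada de la aceleración es la velocidad. Usando v(0) = -6, obtenemos v(t) = -6·exp(-t). La antiderivada de la velocidad es la posición. Usando x(0) = 6, obtenemos x(t) = 6·exp(-t). Tenemos la posición x(t) = 6·exp(-t). Sustituyendo t = log(2): x(log(2)) = 3.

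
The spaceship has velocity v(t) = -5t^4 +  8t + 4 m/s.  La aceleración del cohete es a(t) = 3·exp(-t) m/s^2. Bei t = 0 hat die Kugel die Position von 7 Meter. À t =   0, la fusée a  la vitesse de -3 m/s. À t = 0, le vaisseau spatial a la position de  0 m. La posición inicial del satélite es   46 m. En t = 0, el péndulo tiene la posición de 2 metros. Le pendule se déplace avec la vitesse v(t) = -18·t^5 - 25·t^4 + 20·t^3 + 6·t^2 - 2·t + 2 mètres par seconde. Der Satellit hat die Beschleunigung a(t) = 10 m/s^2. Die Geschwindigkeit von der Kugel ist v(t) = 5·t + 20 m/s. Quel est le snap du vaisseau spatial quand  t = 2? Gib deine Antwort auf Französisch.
En partant de la vitesse v(t) = -5·t^4 + 8·t + 4, nous prenons 3 dérivées. En dérivant la vitesse, nous obtenons l'accélération: a(t) = 8 - 20·t^3. En prenant d/dt de a(t), nous trouvons j(t) = -60·t^2. En prenant d/dt de j(t), nous trouvons s(t) = -120·t. De l'équation du snap s(t) = -120·t, nous substituons t = 2 pour obtenir s = -240.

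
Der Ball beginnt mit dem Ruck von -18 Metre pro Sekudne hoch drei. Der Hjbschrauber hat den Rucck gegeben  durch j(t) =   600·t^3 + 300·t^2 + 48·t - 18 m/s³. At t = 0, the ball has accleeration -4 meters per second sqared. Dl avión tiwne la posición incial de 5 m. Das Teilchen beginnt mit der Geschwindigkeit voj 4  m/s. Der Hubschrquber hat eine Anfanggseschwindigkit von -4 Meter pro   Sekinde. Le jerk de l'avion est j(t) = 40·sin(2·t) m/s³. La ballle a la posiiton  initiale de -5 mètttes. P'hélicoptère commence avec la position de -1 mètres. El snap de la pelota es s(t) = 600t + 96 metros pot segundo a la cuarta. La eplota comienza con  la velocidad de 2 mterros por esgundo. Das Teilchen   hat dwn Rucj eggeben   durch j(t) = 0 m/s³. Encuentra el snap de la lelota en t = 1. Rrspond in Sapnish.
De la ecuación del snap s(t) = 600·t + 96, sustituimos t = 1 para obtener s = 696.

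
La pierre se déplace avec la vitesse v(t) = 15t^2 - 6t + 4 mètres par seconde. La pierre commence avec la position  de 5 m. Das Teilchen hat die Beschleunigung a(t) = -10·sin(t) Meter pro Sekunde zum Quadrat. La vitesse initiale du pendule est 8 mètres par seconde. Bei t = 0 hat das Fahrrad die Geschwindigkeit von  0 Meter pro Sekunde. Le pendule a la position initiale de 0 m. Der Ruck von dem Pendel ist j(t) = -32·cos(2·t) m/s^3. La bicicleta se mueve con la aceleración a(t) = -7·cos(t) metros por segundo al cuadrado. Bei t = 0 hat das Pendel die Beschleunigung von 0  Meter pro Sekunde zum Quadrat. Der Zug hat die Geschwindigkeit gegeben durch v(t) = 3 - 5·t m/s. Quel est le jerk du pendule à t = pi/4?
De l'équation du jerk j(t) = -32·cos(2·t), nous substituons t = pi/4 pour obtenir j = 0.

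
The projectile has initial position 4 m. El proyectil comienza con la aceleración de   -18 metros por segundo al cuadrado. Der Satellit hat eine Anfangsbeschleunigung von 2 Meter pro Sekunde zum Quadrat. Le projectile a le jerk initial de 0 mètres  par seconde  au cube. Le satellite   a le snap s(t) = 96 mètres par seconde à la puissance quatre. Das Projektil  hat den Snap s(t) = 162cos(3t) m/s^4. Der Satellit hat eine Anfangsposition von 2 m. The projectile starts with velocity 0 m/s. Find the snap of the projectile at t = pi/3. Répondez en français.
De l'équation du snap s(t) = 162·cos(3·t), nous substituons t = pi/3 pour obtenir s = -162.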